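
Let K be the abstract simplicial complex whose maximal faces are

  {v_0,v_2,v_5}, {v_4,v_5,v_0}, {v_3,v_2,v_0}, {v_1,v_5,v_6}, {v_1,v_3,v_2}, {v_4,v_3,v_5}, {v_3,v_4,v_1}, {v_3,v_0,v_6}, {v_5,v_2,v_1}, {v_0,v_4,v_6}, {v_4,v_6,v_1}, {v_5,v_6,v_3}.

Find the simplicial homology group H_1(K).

We work with the vertex ordering v_0 < v_1 < v_2 < v_3 < v_4 < v_5 < v_6. The simplices of K, each written with vertices in increasing order, are:

  0-simplices (7): [v_0], [v_1], [v_2], [v_3], [v_4], [v_5], [v_6]
  1-simplices (18): (18 of them)
  2-simplices (12): (12 of them)

giving chain groups C_0 ≅ Z^7, C_1 ≅ Z^18, C_2 ≅ Z^12.

∂_1: C_1 → C_0 sends each edge [p,q] (with p < q) to q − p. For instance
  ∂[v_3,v_4] = [v_4] − [v_3].
This gives a 7×18 integer matrix of rank 6; reducing to Smith normal form yields diagonal entries (1,1,1,1,1,1).

The boundary map ∂_2: C_2 → C_1 maps a triangle to the signed sum of its edges. For instance
  ∂[v_0,v_4,v_6] = [v_4,v_6] − [v_0,v_6] + [v_0,v_4],
  ∂[v_0,v_2,v_5] = [v_2,v_5] − [v_0,v_5] + [v_0,v_2].
As a 18×12 matrix over Z this has rank 12, with invariant factors (1,1,1,1,1,1,1,1,1,1,1,2).

Computing H_k = (kernel of ∂_k) / (image of ∂_{k+1}):

  H_1: rank ker ∂_1 − rank ∂_2 = (18 − 6) − 12 = 0, and ∂_2 has invariant factor 2 > 1, so H_1 = Z_2.

H_1 ≅ Z_2.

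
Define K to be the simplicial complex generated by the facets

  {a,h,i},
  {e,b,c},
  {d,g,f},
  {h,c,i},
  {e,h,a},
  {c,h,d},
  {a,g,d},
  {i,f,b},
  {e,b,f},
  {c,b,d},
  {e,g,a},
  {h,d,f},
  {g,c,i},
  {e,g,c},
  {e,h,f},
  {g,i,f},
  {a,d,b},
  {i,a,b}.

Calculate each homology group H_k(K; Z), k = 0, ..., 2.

H_0 ≅ Z,  H_1 ≅ Z^2,  H_2 ≅ Z.

K has 9 vertices, 27 edges, 18 triangles.
rank ∂_0 = 0, rank ∂_1 = 8 ⇒ b_0 = 9 − 0 − 8 = 1; all invariant factors of ∂_1 are 1 so no torsion. So H_0 ≅ Z.
rank ∂_1 = 8, rank ∂_2 = 17 ⇒ b_1 = 27 − 8 − 17 = 2; all invariant factors of ∂_2 are 1 so no torsion. So H_1 ≅ Z^2.
rank ∂_2 = 17, rank ∂_3 = 0 ⇒ b_2 = 18 − 17 − 0 = 1. So H_2 ≅ Z.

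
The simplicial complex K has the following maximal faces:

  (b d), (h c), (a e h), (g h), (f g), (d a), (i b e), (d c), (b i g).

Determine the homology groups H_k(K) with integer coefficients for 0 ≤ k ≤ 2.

H_0 = Z,  H_1 = Z^3,  H_2 = 0.

Order the vertices as a < b < c < d < e < f < g < h < i. Listing each simplex with vertices in this order, K has dimension 2 with simplices:

  0-simplices (9): a, b, c, d, e, f, g, h, i
  1-simplices (14): ad, ae, ah, bd, be, bg, bi, cd, ch, eh, ei, fg, gh, gi
  2-simplices (3): aeh, bei, bgi

giving chain groups C_0 ≅ Z^9, C_1 ≅ Z^14, C_2 ≅ Z^3.

The boundary map ∂_1: C_1 → C_0 is given by ∂[p,q] = [q] − [p].
This gives a 9×14 integer matrix of rank 8; reducing to Smith normal form yields diagonal entries (1,1,1,1,1,1,1,1).

The boundary map ∂_2: C_2 → C_1 sends each 2-simplex [p,q,r] to [q,r] − [p,r] + [p,q]. For instance
  ∂bgi = gi − bi + bg,
  ∂aeh = eh − ah + ae.
The resulting 14×3 matrix has rank 3, and its Smith normal form has invariant factors (1,1,1).

Computing H_k = (kernel of ∂_k) / (image of ∂_{k+1}):

  H_0: rank C_0 − rank ∂_1 = 9 − 8 = 1, and the invariant factors of ∂_1 are all 1, so H_0 ≅ Z.
  H_1: rank ker ∂_1 − rank ∂_2 = (14 − 8) − 3 = 3, and the invariant factors of ∂_2 are all 1, so H_1 ≅ Z^3.
  H_2: rank ker ∂_2 − rank ∂_3 = (3 − 3) − 0 = 0, and there is no ∂_3, so H_2 ≅ 0.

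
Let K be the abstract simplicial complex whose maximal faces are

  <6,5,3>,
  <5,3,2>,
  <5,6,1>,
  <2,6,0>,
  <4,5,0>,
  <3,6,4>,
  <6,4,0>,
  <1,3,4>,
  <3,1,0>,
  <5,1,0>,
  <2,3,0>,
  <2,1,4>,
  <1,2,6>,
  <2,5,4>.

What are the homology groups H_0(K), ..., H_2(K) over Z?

Order the vertices as 0 < 1 < 2 < 3 < 4 < 5 < 6. Listing each simplex with vertices in this order, K has dimension 2 with simplices:

  0-simplices (7): [0], [1], [2], [3], [4], [5], [6]
  1-simplices (21): [0,1], [0,2], [0,3], [0,4], [0,5], [0,6], [1,2], [1,3], [1,4], [1,5], [1,6], [2,3], [2,4], [2,5], [2,6], [3,4], [3,5], [3,6], [4,5], [4,6], [5,6]
  2-simplices (14): [0,1,3], [0,1,5], [0,2,3], [0,2,6], [0,4,5], [0,4,6], [1,2,4], [1,2,6], [1,3,4], [1,5,6], [2,3,5], [2,4,5], [3,4,6], [3,5,6]

giving chain groups C_0 ≅ Z^7, C_1 ≅ Z^21, C_2 ≅ Z^14.

Boundary ∂_1: C_1 → C_0 maps an edge to its endpoints' difference, ∂[p,q] = q − p. For instance
  ∂[0,1] = [1] − [0].
The 7×21 boundary matrix has rank 6 and Smith normal form diag(1,1,1,1,1,1).

The boundary map ∂_2: C_2 → C_1 acts by ∂[p,q,r] = [q,r] − [p,r] + [p,q]. For instance
  ∂[0,2,6] = [2,6] − [0,6] + [0,2],
  ∂[3,5,6] = [5,6] − [3,6] + [3,5].
As a 21×14 matrix over Z this has rank 13, with invariant factors (1,1,1,1,1,1,1,1,1,1,1,1,1).

Reading off H_k = ker ∂_k / im ∂_{k+1}:

  H_0: rank C_0 − rank ∂_1 = 7 − 6 = 1, and the invariant factors of ∂_1 are all 1, so H_0 = Z.
  H_1: rank ker ∂_1 − rank ∂_2 = (21 − 6) − 13 = 2, and the invariant factors of ∂_2 are all 1, so H_1 = Z^2.
  H_2: rank ker ∂_2 − rank ∂_3 = (14 − 13) − 0 = 1, and there is no ∂_3, so H_2 = Z.

As a check, the Euler characteristic is 7 − 21 + 14 = 0, which agrees with 1 − 2 + 1 = 0.

H_0 = Z,  H_1 = Z^2,  H_2 = Z.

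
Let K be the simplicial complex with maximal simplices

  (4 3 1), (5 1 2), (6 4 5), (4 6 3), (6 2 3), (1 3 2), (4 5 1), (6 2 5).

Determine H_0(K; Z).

H_0 = Z.

We work with the vertex ordering 1 < 2 < 3 < 4 < 5 < 6. The simplices of K, each written with vertices in increasing order, are:

  0-simplices (6): [1], [2], [3], [4], [5], [6]
  1-simplices (12): [1,2], [1,3], [1,4], [1,5], [2,3], [2,5], [2,6], [3,4], [3,6], [4,5], [4,6], [5,6]
  2-simplices (8): [1,2,3], [1,2,5], [1,3,4], [1,4,5], [2,3,6], [2,5,6], [3,4,6], [4,5,6]

Hence C_0 ≅ Z^6, C_1 ≅ Z^12, C_2 ≅ Z^8.

The boundary map ∂_1: C_1 → C_0 is given by ∂[p,q] = [q] − [p]. For instance
  ∂[4,6] = [6] − [4].
This gives a 6×12 integer matrix of rank 5; reducing to Smith normal form yields diagonal entries (1,1,1,1,1).

Boundary ∂_2: C_2 → C_1 maps a triangle to the signed sum of its edges. For instance
  ∂[1,3,4] = [3,4] − [1,4] + [1,3],
  ∂[1,2,5] = [2,5] − [1,5] + [1,2].
The 12×8 boundary matrix has rank 7 and Smith normal form diag(1,1,1,1,1,1,1).

Computing H_k = (kernel of ∂_k) / (image of ∂_{k+1}):

  H_0: rank C_0 − rank ∂_1 = 6 − 5 = 1, and the invariant factors of ∂_1 are all 1, so H_0 = Z.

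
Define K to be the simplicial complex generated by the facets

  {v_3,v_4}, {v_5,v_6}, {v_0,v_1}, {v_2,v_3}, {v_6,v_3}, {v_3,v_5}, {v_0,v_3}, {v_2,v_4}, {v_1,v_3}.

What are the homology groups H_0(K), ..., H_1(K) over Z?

K has 7 vertices, 9 edges.
rank ∂_0 = 0, rank ∂_1 = 6 ⇒ b_0 = 7 − 0 − 6 = 1; all invariant factors of ∂_1 are 1 so no torsion. So H_0 ≅ Z.
rank ∂_1 = 6, rank ∂_2 = 0 ⇒ b_1 = 9 − 6 − 0 = 3. So H_1 ≅ Z^3.

H_0 = Z,  H_1 = Z^3.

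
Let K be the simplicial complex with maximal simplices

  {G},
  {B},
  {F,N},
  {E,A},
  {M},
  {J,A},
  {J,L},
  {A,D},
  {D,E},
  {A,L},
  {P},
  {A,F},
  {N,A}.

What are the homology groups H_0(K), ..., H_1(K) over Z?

K has 11 vertices, 9 edges.
rank ∂_0 = 0, rank ∂_1 = 6 ⇒ b_0 = 11 − 0 − 6 = 5; all invariant factors of ∂_1 are 1 so no torsion. So H_0 ≅ Z^5.
rank ∂_1 = 6, rank ∂_2 = 0 ⇒ b_1 = 9 − 6 − 0 = 3. So H_1 ≅ Z^3.

H_0 ≅ Z^5,  H_1 ≅ Z^3.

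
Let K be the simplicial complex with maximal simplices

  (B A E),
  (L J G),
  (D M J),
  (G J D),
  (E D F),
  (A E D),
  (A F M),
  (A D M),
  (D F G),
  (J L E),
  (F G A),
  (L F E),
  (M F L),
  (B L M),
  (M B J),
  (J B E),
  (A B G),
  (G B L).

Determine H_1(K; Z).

K has 9 vertices, 27 edges, 18 triangles.
rank ∂_1 = 8, rank ∂_2 = 18 ⇒ b_1 = 27 − 8 − 18 = 1; ∂_2 has invariant factor(s) [2] giving torsion. So H_1 = Z ⊕ Z/2.

H_1 ≅ Z ⊕ Z/2.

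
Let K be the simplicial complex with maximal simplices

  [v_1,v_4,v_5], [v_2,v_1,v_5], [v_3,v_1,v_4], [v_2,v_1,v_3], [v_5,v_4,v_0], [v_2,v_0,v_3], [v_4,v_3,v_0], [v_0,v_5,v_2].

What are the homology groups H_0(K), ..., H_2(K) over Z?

We work with the vertex ordering v_0 < v_1 < v_2 < v_3 < v_4 < v_5. The simplices of K, each written with vertices in increasing order, are:

  0-simplices (6): [v_0], [v_1], [v_2], [v_3], [v_4], [v_5]
  1-simplices (12): [v_0,v_2], [v_0,v_3], [v_0,v_4], [v_0,v_5], [v_1,v_2], [v_1,v_3], [v_1,v_4], [v_1,v_5], [v_2,v_3], [v_2,v_5], [v_3,v_4], [v_4,v_5]
  2-simplices (8): [v_0,v_2,v_3], [v_0,v_2,v_5], [v_0,v_3,v_4], [v_0,v_4,v_5], [v_1,v_2,v_3], [v_1,v_2,v_5], [v_1,v_3,v_4], [v_1,v_4,v_5]

so the chain groups are C_0 ≅ Z^6, C_1 ≅ Z^12, C_2 ≅ Z^8.

Boundary ∂_1: C_1 → C_0 is given by ∂[p,q] = [q] − [p]. For instance
  ∂[v_2,v_5] = [v_5] − [v_2].
As a 6×12 matrix over Z this has rank 5, with invariant factors (1,1,1,1,1).

The boundary map ∂_2: C_2 → C_1 maps a triangle to the signed sum of its edges. For instance
  ∂[v_0,v_2,v_5] = [v_2,v_5] − [v_0,v_5] + [v_0,v_2],
  ∂[v_1,v_4,v_5] = [v_4,v_5] − [v_1,v_5] + [v_1,v_4].
The 12×8 boundary matrix has rank 7 and Smith normal form diag(1,1,1,1,1,1,1).

Reading off H_k = ker ∂_k / im ∂_{k+1}:

  H_0: rank C_0 − rank ∂_1 = 6 − 5 = 1, and the invariant factors of ∂_1 are all 1, so H_0 ≅ Z.
  H_1: rank ker ∂_1 − rank ∂_2 = (12 − 5) − 7 = 0, and the invariant factors of ∂_2 are all 1, so H_1 ≅ 0.
  H_2: rank ker ∂_2 − rank ∂_3 = (8 − 7) − 0 = 1, and there is no ∂_3, so H_2 ≅ Z.

H_0 ≅ Z,  H_1 = 0,  H_2 ≅ Z.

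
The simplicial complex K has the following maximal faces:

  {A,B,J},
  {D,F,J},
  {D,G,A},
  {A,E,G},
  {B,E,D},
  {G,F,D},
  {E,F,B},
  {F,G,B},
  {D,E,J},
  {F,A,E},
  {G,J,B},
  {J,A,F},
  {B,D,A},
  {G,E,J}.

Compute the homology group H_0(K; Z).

H_0 ≅ Z.

Order the vertices as A < B < D < E < F < G < J. Listing each simplex with vertices in this order, K has dimension 2 with simplices:

  0-simplices (7): A, B, D, E, F, G, J
  1-simplices (21): AB, AD, AE, AF, AG, AJ, BD, BE, BF, BG, BJ, DE, DF, DG, DJ, EF, EG, EJ, FG, FJ, GJ
  2-simplices (14): ABD, ABJ, ADG, AEF, AEG, AFJ, BDE, BEF, BFG, BGJ, DEJ, DFG, DFJ, EGJ

so the chain groups are C_0 ≅ Z^7, C_1 ≅ Z^21, C_2 ≅ Z^14.

∂_1: C_1 → C_0 is given by ∂[p,q] = [q] − [p]. For instance
  ∂AE = E − A.
As a 7×21 matrix over Z this has rank 6, with invariant factors (1,1,1,1,1,1).

The boundary map ∂_2: C_2 → C_1 sends each 2-simplex [p,q,r] to [q,r] − [p,r] + [p,q]. For instance
  ∂ABD = BD − AD + AB,
  ∂DFJ = FJ − DJ + DF.
The 21×14 boundary matrix has rank 13 and Smith normal form diag(1,1,1,1,1,1,1,1,1,1,1,1,1).

Computing H_k = (kernel of ∂_k) / (image of ∂_{k+1}):

  H_0: rank C_0 − rank ∂_1 = 7 − 6 = 1, and the invariant factors of ∂_1 are all 1, so H_0 ≅ Z.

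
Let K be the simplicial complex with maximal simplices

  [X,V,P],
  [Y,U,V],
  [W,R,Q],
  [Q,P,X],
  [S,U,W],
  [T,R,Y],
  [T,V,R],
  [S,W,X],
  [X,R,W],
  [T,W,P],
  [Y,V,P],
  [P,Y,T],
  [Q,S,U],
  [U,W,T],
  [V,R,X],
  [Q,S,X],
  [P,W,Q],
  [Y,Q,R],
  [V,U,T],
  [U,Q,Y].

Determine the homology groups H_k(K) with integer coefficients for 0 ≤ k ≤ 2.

H_0 = Z,  H_1 = Z ⊕ Z/2,  H_2 = 0.

Take the total order P < Q < R < S < T < U < V < W < X < Y on the vertex set. Then K (dimension 2) consists of the simplices:

  0-simplices (10): P, Q, R, S, T, U, V, W, X, Y
  1-simplices (30): PQ, PT, PV, PW, PX, PY, QR, QS, QU, QW, QX, QY, RT, RV, RW, RX, RY, SU, SW, SX, TU, TV, TW, TY, UV, UW, UY, VX, VY, WX
  2-simplices (20): PQW, PQX, PTW, PTY, PVX, PVY, QRW, QRY, QSU, QSX, QUY, RTV, RTY, RVX, RWX, SUW, SWX, TUV, TUW, UVY

Hence C_0 ≅ Z^10, C_1 ≅ Z^30, C_2 ≅ Z^20.

Boundary ∂_1: C_1 → C_0 maps an edge to its endpoints' difference, ∂[p,q] = q − p. For instance
  ∂RW = W − R.
The resulting 10×30 matrix has rank 9, and its Smith normal form has invariant factors (1,1,1,1,1,1,1,1,1).

The boundary map ∂_2: C_2 → C_1 acts by ∂[p,q,r] = [q,r] − [p,r] + [p,q]. For instance
  ∂SWX = WX − SX + SW,
  ∂TUV = UV − TV + TU.
As a 30×20 matrix over Z this has rank 20, with invariant factors (1,1,1,1,1,1,1,1,1,1,1,1,1,1,1,1,1,1,1,2).

Now H_k = ker ∂_k / im ∂_{k+1}, so:

  H_0: rank C_0 − rank ∂_1 = 10 − 9 = 1, and the invariant factors of ∂_1 are all 1, so H_0 = Z.
  H_1: rank ker ∂_1 − rank ∂_2 = (30 − 9) − 20 = 1, and ∂_2 has invariant factor 2 > 1, so H_1 = Z ⊕ Z/2.
  H_2: rank ker ∂_2 − rank ∂_3 = (20 − 20) − 0 = 0, and there is no ∂_3, so H_2 = 0.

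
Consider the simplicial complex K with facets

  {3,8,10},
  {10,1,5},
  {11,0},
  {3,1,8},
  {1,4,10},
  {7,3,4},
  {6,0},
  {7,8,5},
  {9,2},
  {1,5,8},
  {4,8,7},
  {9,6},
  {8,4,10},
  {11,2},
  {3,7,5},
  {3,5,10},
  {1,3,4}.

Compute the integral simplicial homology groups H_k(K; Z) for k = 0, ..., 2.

H_0 = Z^2,  H_1 = Z × Z/2,  H_2 = 0.

Fix the vertex order 0 < 1 < 2 < 3 < 4 < 5 < 6 < 7 < 8 < 9 < 10 < 11 and write every simplex with vertices in increasing order. Then dim K = 2 and the simplices of K are:

  0-simplices (12): [0], [1], [2], [3], [4], [5], [6], [7], [8], [9], [10], [11]
  1-simplices (23): (23 of them)
  2-simplices (12): [1,3,4], [1,3,8], [1,4,10], [1,5,8], [1,5,10], [3,4,7], [3,5,7], [3,5,10], [3,8,10], [4,7,8], [4,8,10], [5,7,8]

so the chain groups are C_0 ≅ Z^12, C_1 ≅ Z^23, C_2 ≅ Z^12.

The boundary map ∂_1: C_1 → C_0 maps an edge to its endpoints' difference, ∂[p,q] = q − p. For instance
  ∂[1,10] = [10] − [1].
The resulting 12×23 matrix has rank 10, and its Smith normal form has invariant factors (1,1,1,1,1,1,1,1,1,1).

The boundary map ∂_2: C_2 → C_1 maps a triangle to the signed sum of its edges. For instance
  ∂[5,7,8] = [7,8] − [5,8] + [5,7],
  ∂[1,5,8] = [5,8] − [1,8] + [1,5].
The resulting 23×12 matrix has rank 12, and its Smith normal form has invariant factors (1,1,1,1,1,1,1,1,1,1,1,2).

Computing H_k = (kernel of ∂_k) / (image of ∂_{k+1}):

  H_0: rank C_0 − rank ∂_1 = 12 − 10 = 2, and the invariant factors of ∂_1 are all 1, so H_0 ≅ Z^2.
  H_1: rank ker ∂_1 − rank ∂_2 = (23 − 10) − 12 = 1, and ∂_2 has invariant factor 2 > 1, so H_1 ≅ Z × Z/2.
  H_2: rank ker ∂_2 − rank ∂_3 = (12 − 12) − 0 = 0, and there is no ∂_3, so H_2 ≅ 0.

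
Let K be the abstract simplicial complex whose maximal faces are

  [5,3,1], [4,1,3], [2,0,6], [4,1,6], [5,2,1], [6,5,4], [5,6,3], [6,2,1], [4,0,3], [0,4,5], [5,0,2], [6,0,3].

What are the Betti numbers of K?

Take the total order 0 < 1 < 2 < 3 < 4 < 5 < 6 on the vertex set. Then K (dimension 2) consists of the simplices:

  0-simplices (7): [0], [1], [2], [3], [4], [5], [6]
  1-simplices (18): [0,2], [0,3], [0,4], [0,5], [0,6], [1,2], [1,3], [1,4], [1,5], [1,6], [2,5], [2,6], [3,4], [3,5], [3,6], [4,5], [4,6], [5,6]
  2-simplices (12): [0,2,5], [0,2,6], [0,3,4], [0,3,6], [0,4,5], [1,2,5], [1,2,6], [1,3,4], [1,3,5], [1,4,6], [3,5,6], [4,5,6]

so the chain groups are C_0 ≅ Z^7, C_1 ≅ Z^18, C_2 ≅ Z^12.

Boundary ∂_1: C_1 → C_0 is given by ∂[p,q] = [q] − [p]. For instance
  ∂[4,6] = [6] − [4].
The 7×18 boundary matrix has rank 6 and Smith normal form diag(1,1,1,1,1,1).

Boundary ∂_2: C_2 → C_1 maps a triangle to the signed sum of its edges. For instance
  ∂[4,5,6] = [5,6] − [4,6] + [4,5],
  ∂[1,3,4] = [3,4] − [1,4] + [1,3].
This gives a 18×12 integer matrix of rank 12; reducing to Smith normal form yields diagonal entries (1,1,1,1,1,1,1,1,1,1,1,2).

Reading off H_k = ker ∂_k / im ∂_{k+1}:

  H_0: rank C_0 − rank ∂_1 = 7 − 6 = 1, and the invariant factors of ∂_1 are all 1, so H_0 ≅ Z.
  H_1: rank ker ∂_1 − rank ∂_2 = (18 − 6) − 12 = 0, and ∂_2 has invariant factor 2 > 1, so H_1 ≅ Z/2Z.
  H_2: rank ker ∂_2 − rank ∂_3 = (12 − 12) − 0 = 0, and there is no ∂_3, so H_2 ≅ 0.

Hence the Betti numbers are b_0 = 1, b_1 = 0, b_2 = 0.

b_0 = 1, b_1 = 0, b_2 = 0.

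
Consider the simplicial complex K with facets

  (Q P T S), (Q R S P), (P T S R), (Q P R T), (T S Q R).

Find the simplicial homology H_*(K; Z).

H_0 = Z,  H_1 = 0,  H_2 = 0,  H_3 = Z.

We work with the vertex ordering P < Q < R < S < T. The simplices of K, each written with vertices in increasing order, are:

  0-simplices (5): P, Q, R, S, T
  1-simplices (10): PQ, PR, PS, PT, QR, QS, QT, RS, RT, ST
  2-simplices (10): PQR, PQS, PQT, PRS, PRT, PST, QRS, QRT, QST, RST
  3-simplices (5): PQRS, PQRT, PQST, PRST, QRST

so the chain groups are C_0 ≅ Z^5, C_1 ≅ Z^10, C_2 ≅ Z^10, C_3 ≅ Z^5.

The boundary map ∂_1: C_1 → C_0 is given by ∂[p,q] = [q] − [p].
The 5×10 boundary matrix has rank 4 and Smith normal form diag(1,1,1,1).

Boundary ∂_2: C_2 → C_1 maps a triangle to the signed sum of its edges. For instance
  ∂QRS = RS − QS + QR,
  ∂PRT = RT − PT + PR.
This gives a 10×10 integer matrix of rank 6; reducing to Smith normal form yields diagonal entries (1,1,1,1,1,1).

The boundary map ∂_3: C_3 → C_2 sends each 3-simplex σ to the alternating sum Σ_i (−1)^i (σ with its i-th vertex removed). For instance
  ∂PQST = QST − PST + PQT − PQS,
  ∂PQRT = QRT − PRT + PQT − PQR.
The resulting 10×5 matrix has rank 4, and its Smith normal form has invariant factors (1,1,1,1).

From H_k ≅ ker(∂_k) / im(∂_{k+1}) we obtain:

  H_0: rank C_0 − rank ∂_1 = 5 − 4 = 1, and the invariant factors of ∂_1 are all 1, so H_0 = Z.
  H_1: rank ker ∂_1 − rank ∂_2 = (10 − 4) − 6 = 0, and the invariant factors of ∂_2 are all 1, so H_1 = 0.
  H_2: rank ker ∂_2 − rank ∂_3 = (10 − 6) − 4 = 0, and the invariant factors of ∂_3 are all 1, so H_2 = 0.
  H_3: rank ker ∂_3 − rank ∂_4 = (5 − 4) − 0 = 1, and there is no ∂_4, so H_3 = Z.

(K is a triangulation of the 3-sphere S^3.)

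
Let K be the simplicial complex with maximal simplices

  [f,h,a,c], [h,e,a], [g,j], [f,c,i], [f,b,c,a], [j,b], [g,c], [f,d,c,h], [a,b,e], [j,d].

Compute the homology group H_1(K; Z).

Fix the vertex order a < b < c < d < e < f < g < h < i < j and write every simplex with vertices in increasing order. Then dim K = 3 and the simplices of K are:

  0-simplices (10): a, b, c, d, e, f, g, h, i, j
  1-simplices (21): ab, ac, ae, af, ah, bc, be, bf, bj, cd, cf, cg, ch, ci, df, dh, dj, eh, fh, fi, gj
  2-simplices (13): abc, abe, abf, acf, ach, aeh, afh, bcf, cdf, cdh, cfh, cfi, dfh
  3-simplices (3): abcf, acfh, cdfh

Hence C_0 ≅ Z^10, C_1 ≅ Z^21, C_2 ≅ Z^13, C_3 ≅ Z^3.

∂_1: C_1 → C_0 sends each edge [p,q] (with p < q) to q − p.
The 10×21 boundary matrix has rank 9 and Smith normal form diag(1,1,1,1,1,1,1,1,1).

The boundary map ∂_2: C_2 → C_1 sends each 2-simplex [p,q,r] to [q,r] − [p,r] + [p,q]. For instance
  ∂cdf = df − cf + cd,
  ∂abe = be − ae + ab.
This gives a 21×13 integer matrix of rank 10; reducing to Smith normal form yields diagonal entries (1,1,1,1,1,1,1,1,1,1).

Boundary ∂_3: C_3 → C_2 sends each 3-simplex σ to the alternating sum Σ_i (−1)^i (σ with its i-th vertex removed). For instance
  ∂acfh = cfh − afh + ach − acf,
  ∂abcf = bcf − acf + abf − abc.
As a 13×3 matrix over Z this has rank 3, with invariant factors (1,1,1).

Now H_k = ker ∂_k / im ∂_{k+1}, so:

  H_1: rank ker ∂_1 − rank ∂_2 = (21 − 9) − 10 = 2, and the invariant factors of ∂_2 are all 1, so H_1 = Z^2.

H_1 = Z^2.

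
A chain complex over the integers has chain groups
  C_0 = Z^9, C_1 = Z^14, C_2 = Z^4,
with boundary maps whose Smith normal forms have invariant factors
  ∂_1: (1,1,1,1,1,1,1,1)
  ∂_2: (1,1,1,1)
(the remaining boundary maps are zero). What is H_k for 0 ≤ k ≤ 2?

H_0: b_0 = 9 − 0 − 8 = 1; torsion from ∂_1 factors > 1: none. So H_0 ≅ Z.
H_1: b_1 = 14 − 8 − 4 = 2; torsion from ∂_2 factors > 1: none. So H_1 ≅ Z^2.
H_2: b_2 = 4 − 4 − 0 = 0; torsion from ∂_3 factors > 1: none. So H_2 ≅ 0.

H_0 ≅ Z,  H_1 ≅ Z^2,  H_2 = 0.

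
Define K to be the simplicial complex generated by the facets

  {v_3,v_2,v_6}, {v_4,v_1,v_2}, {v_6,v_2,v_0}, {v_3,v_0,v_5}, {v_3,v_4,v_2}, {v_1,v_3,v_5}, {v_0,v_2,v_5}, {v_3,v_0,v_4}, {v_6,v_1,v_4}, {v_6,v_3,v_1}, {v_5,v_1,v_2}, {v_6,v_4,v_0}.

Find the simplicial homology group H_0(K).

H_0 ≅ Z.

Order the vertices as v_0 < v_1 < v_2 < v_3 < v_4 < v_5 < v_6. Listing each simplex with vertices in this order, K has dimension 2 with simplices:

  0-simplices (7): [v_0], [v_1], [v_2], [v_3], [v_4], [v_5], [v_6]
  1-simplices (18): (18 of them)
  2-simplices (12): (12 of them)

Hence C_0 ≅ Z^7, C_1 ≅ Z^18, C_2 ≅ Z^12.

The boundary map ∂_1: C_1 → C_0 is given by ∂[p,q] = [q] − [p]. For instance
  ∂[v_2,v_4] = [v_4] − [v_2].
The resulting 7×18 matrix has rank 6, and its Smith normal form has invariant factors (1,1,1,1,1,1).

Boundary ∂_2: C_2 → C_1 maps a triangle to the signed sum of its edges. For instance
  ∂[v_2,v_3,v_4] = [v_3,v_4] − [v_2,v_4] + [v_2,v_3],
  ∂[v_0,v_3,v_5] = [v_3,v_5] − [v_0,v_5] + [v_0,v_3].
As a 18×12 matrix over Z this has rank 12, with invariant factors (1,1,1,1,1,1,1,1,1,1,1,2).

Now H_k = ker ∂_k / im ∂_{k+1}, so:

  H_0: rank C_0 − rank ∂_1 = 7 − 6 = 1, and the invariant factors of ∂_1 are all 1, so H_0 ≅ Z.

(K is a triangulation of the real projective plane RP^2.)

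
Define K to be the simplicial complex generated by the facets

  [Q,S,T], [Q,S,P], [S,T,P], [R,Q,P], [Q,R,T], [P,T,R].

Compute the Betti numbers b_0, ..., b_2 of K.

b_0 = 1, b_1 = 0, b_2 = 1.

Fix the vertex order P < Q < R < S < T and write every simplex with vertices in increasing order. Then dim K = 2 and the simplices of K are:

  0-simplices (5): P, Q, R, S, T
  1-simplices (9): PQ, PR, PS, PT, QR, QS, QT, RT, ST
  2-simplices (6): PQR, PQS, PRT, PST, QRT, QST

Hence C_0 ≅ Z^5, C_1 ≅ Z^9, C_2 ≅ Z^6.

Boundary ∂_1: C_1 → C_0 is given by ∂[p,q] = [q] − [p]. For instance
  ∂PS = S − P.
This gives a 5×9 integer matrix of rank 4; reducing to Smith normal form yields diagonal entries (1,1,1,1).

The boundary map ∂_2: C_2 → C_1 sends each 2-simplex [p,q,r] to [q,r] − [p,r] + [p,q]. For instance
  ∂QRT = RT − QT + QR,
  ∂PST = ST − PT + PS.
As a 9×6 matrix over Z this has rank 5, with invariant factors (1,1,1,1,1).

From H_k ≅ ker(∂_k) / im(∂_{k+1}) we obtain:

  H_0: rank C_0 − rank ∂_1 = 5 − 4 = 1, and the invariant factors of ∂_1 are all 1, so H_0 = Z.
  H_1: rank ker ∂_1 − rank ∂_2 = (9 − 4) − 5 = 0, and the invariant factors of ∂_2 are all 1, so H_1 = 0.
  H_2: rank ker ∂_2 − rank ∂_3 = (6 − 5) − 0 = 1, and there is no ∂_3, so H_2 = Z.

Hence the Betti numbers are b_0 = 1, b_1 = 0, b_2 = 1.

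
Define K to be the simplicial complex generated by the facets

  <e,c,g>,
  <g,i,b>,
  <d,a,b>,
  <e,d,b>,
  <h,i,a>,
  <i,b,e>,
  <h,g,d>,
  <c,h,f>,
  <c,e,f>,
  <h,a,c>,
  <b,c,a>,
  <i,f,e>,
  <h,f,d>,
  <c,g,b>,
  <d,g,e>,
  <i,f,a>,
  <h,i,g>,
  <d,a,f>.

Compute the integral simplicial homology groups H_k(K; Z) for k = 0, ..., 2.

Fix the vertex order a < b < c < d < e < f < g < h < i and write every simplex with vertices in increasing order. Then dim K = 2 and the simplices of K are:

  0-simplices (9): a, b, c, d, e, f, g, h, i
  1-simplices (27): ab, ac, ad, af, ah, ai, bc, bd, be, bg, bi, ce, cf, cg, ch, de, df, dg, dh, ef, eg, ei, fh, fi, gh, gi, hi
  2-simplices (18): abc, abd, ach, adf, afi, ahi, bcg, bde, bei, bgi, cef, ceg, cfh, deg, dfh, dgh, efi, ghi

so the chain groups are C_0 ≅ Z^9, C_1 ≅ Z^27, C_2 ≅ Z^18.

∂_1: C_1 → C_0 maps an edge to its endpoints' difference, ∂[p,q] = q − p. For instance
  ∂ad = d − a.
The resulting 9×27 matrix has rank 8, and its Smith normal form has invariant factors (1,1,1,1,1,1,1,1).

Boundary ∂_2: C_2 → C_1 sends each 2-simplex [p,q,r] to [q,r] − [p,r] + [p,q]. For instance
  ∂efi = fi − ei + ef,
  ∂dfh = fh − dh + df.
As a 27×18 matrix over Z this has rank 18, with invariant factors (1,1,1,1,1,1,1,1,1,1,1,1,1,1,1,1,1,2).

From H_k ≅ ker(∂_k) / im(∂_{k+1}) we obtain:

  H_0: rank C_0 − rank ∂_1 = 9 − 8 = 1, and the invariant factors of ∂_1 are all 1, so H_0 ≅ Z.
  H_1: rank ker ∂_1 − rank ∂_2 = (27 − 8) − 18 = 1, and ∂_2 has invariant factor 2 > 1, so H_1 ≅ Z ⊕ Z/2Z.
  H_2: rank ker ∂_2 − rank ∂_3 = (18 − 18) − 0 = 0, and there is no ∂_3, so H_2 ≅ 0.

As a check, the Euler characteristic is 9 − 27 + 18 = 0, which agrees with 1 − 1 + 0 = 0.
(K is a triangulation of the Klein bottle.)

H_0 = Z,  H_1 = Z ⊕ Z/2Z,  H_2 = 0.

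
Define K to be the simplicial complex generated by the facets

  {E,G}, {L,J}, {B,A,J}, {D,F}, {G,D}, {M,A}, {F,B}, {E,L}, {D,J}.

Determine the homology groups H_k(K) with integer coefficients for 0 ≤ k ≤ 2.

We work with the vertex ordering A < B < D < E < F < G < J < L < M. The simplices of K, each written with vertices in increasing order, are:

  0-simplices (9): A, B, D, E, F, G, J, L, M
  1-simplices (11): AB, AJ, AM, BF, BJ, DF, DG, DJ, EG, EL, JL
  2-simplices (1): ABJ

so the chain groups are C_0 ≅ Z^9, C_1 ≅ Z^11, C_2 ≅ Z^1.

Boundary ∂_1: C_1 → C_0 is given by ∂[p,q] = [q] − [p]. For instance
  ∂EG = G − E.
The 9×11 boundary matrix has rank 8 and Smith normal form diag(1,1,1,1,1,1,1,1).

The boundary map ∂_2: C_2 → C_1 acts by ∂[p,q,r] = [q,r] − [p,r] + [p,q]. For instance
  ∂ABJ = BJ − AJ + AB.
This gives a 11×1 integer matrix of rank 1; reducing to Smith normal form yields diagonal entries (1).

From H_k ≅ ker(∂_k) / im(∂_{k+1}) we obtain:

  H_0: rank C_0 − rank ∂_1 = 9 − 8 = 1, and the invariant factors of ∂_1 are all 1, so H_0 = Z.
  H_1: rank ker ∂_1 − rank ∂_2 = (11 − 8) − 1 = 2, and the invariant factors of ∂_2 are all 1, so H_1 = Z^2.
  H_2: rank ker ∂_2 − rank ∂_3 = (1 − 1) − 0 = 0, and there is no ∂_3, so H_2 = 0.

H_0 ≅ Z,  H_1 ≅ Z^2,  H_2 = 0.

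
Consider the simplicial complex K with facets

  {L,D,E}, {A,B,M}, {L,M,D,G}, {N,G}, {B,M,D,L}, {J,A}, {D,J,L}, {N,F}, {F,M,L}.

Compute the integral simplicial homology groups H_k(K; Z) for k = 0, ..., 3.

K has 10 vertices, 20 edges, 11 triangles, 2 3-simplices.
rank ∂_0 = 0, rank ∂_1 = 9 ⇒ b_0 = 10 − 0 − 9 = 1; all invariant factors of ∂_1 are 1 so no torsion. So H_0 ≅ Z.
rank ∂_1 = 9, rank ∂_2 = 9 ⇒ b_1 = 20 − 9 − 9 = 2; all invariant factors of ∂_2 are 1 so no torsion. So H_1 ≅ Z^2.
rank ∂_2 = 9, rank ∂_3 = 2 ⇒ b_2 = 11 − 9 − 2 = 0; all invariant factors of ∂_3 are 1 so no torsion. So H_2 ≅ 0.
rank ∂_3 = 2, rank ∂_4 = 0 ⇒ b_3 = 2 − 2 − 0 = 0. So H_3 ≅ 0.

H_0 = Z,  H_1 = Z^2,  H_2 = 0,  H_3 = 0.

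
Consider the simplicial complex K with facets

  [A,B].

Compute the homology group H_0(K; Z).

H_0 = Z.

Take the total order A < B on the vertex set. Then K (dimension 1) consists of the simplices:

  0-simplices (2): A, B
  1-simplices (1): AB

Hence C_0 ≅ Z^2, C_1 ≅ Z^1.

The boundary map ∂_1: C_1 → C_0 maps an edge to its endpoints' difference, ∂[p,q] = q − p. For instance
  ∂AB = B − A.
This gives a 2×1 integer matrix of rank 1; reducing to Smith normal form yields diagonal entries (1).

Reading off H_k = ker ∂_k / im ∂_{k+1}:

  H_0: rank C_0 − rank ∂_1 = 2 − 1 = 1, and the invariant factors of ∂_1 are all 1, so H_0 = Z.

(K is a triangulation of the 1-simplex.)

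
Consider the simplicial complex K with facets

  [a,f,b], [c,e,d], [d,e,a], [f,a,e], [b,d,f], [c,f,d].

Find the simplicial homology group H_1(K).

Fix the vertex order a < b < c < d < e < f and write every simplex with vertices in increasing order. Then dim K = 2 and the simplices of K are:

  0-simplices (6): a, b, c, d, e, f
  1-simplices (12): ab, ad, ae, af, bd, bf, cd, ce, cf, de, df, ef
  2-simplices (6): abf, ade, aef, bdf, cde, cdf

so the chain groups are C_0 ≅ Z^6, C_1 ≅ Z^12, C_2 ≅ Z^6.

The boundary map ∂_1: C_1 → C_0 is given by ∂[p,q] = [q] − [p].
This gives a 6×12 integer matrix of rank 5; reducing to Smith normal form yields diagonal entries (1,1,1,1,1).

The boundary map ∂_2: C_2 → C_1 maps a triangle to the signed sum of its edges. For instance
  ∂cdf = df − cf + cd,
  ∂cde = de − ce + cd.
This gives a 12×6 integer matrix of rank 6; reducing to Smith normal form yields diagonal entries (1,1,1,1,1,1).

Now H_k = ker ∂_k / im ∂_{k+1}, so:

  H_1: rank ker ∂_1 − rank ∂_2 = (12 − 5) − 6 = 1, and the invariant factors of ∂_2 are all 1, so H_1 ≅ Z.

H_1 ≅ Z.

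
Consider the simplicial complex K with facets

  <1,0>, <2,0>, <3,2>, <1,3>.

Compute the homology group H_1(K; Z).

We work with the vertex ordering 0 < 1 < 2 < 3. The simplices of K, each written with vertices in increasing order, are:

  0-simplices (4): [0], [1], [2], [3]
  1-simplices (4): [0,1], [0,2], [1,3], [2,3]

giving chain groups C_0 ≅ Z^4, C_1 ≅ Z^4.

Boundary ∂_1: C_1 → C_0 is given by ∂[p,q] = [q] − [p]. For instance
  ∂[1,3] = [3] − [1].
The 4×4 boundary matrix has rank 3 and Smith normal form diag(1,1,1).

Now H_k = ker ∂_k / im ∂_{k+1}, so:

  H_1: rank ker ∂_1 − rank ∂_2 = (4 − 3) − 0 = 1, and there is no ∂_2, so H_1 ≅ Z.

H_1 = Z.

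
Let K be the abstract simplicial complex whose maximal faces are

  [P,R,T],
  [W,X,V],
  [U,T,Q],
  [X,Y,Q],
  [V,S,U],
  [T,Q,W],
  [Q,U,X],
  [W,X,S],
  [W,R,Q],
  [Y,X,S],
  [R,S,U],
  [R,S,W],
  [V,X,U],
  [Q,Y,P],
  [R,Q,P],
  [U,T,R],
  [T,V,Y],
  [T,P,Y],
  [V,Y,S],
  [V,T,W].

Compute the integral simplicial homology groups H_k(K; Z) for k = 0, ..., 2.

H_0 ≅ Z,  H_1 ≅ Z ⊕ Z_2,  H_2 = 0.

Fix the vertex order P < Q < R < S < T < U < V < W < X < Y and write every simplex with vertices in increasing order. Then dim K = 2 and the simplices of K are:

  0-simplices (10): P, Q, R, S, T, U, V, W, X, Y
  1-simplices (30): PQ, PR, PT, PY, QR, QT, QU, QW, QX, QY, RS, RT, RU, RW, SU, SV, SW, SX, SY, TU, TV, TW, TY, UV, UX, VW, VX, VY, WX, XY
  2-simplices (20): PQR, PQY, PRT, PTY, QRW, QTU, QTW, QUX, QXY, RSU, RSW, RTU, SUV, SVY, SWX, SXY, TVW, TVY, UVX, VWX

Hence C_0 ≅ Z^10, C_1 ≅ Z^30, C_2 ≅ Z^20.

∂_1: C_1 → C_0 sends each edge [p,q] (with p < q) to q − p.
As a 10×30 matrix over Z this has rank 9, with invariant factors (1,1,1,1,1,1,1,1,1).

∂_2: C_2 → C_1 acts by ∂[p,q,r] = [q,r] − [p,r] + [p,q]. For instance
  ∂QRW = RW − QW + QR,
  ∂UVX = VX − UX + UV.
The 30×20 boundary matrix has rank 20 and Smith normal form diag(1,1,1,1,1,1,1,1,1,1,1,1,1,1,1,1,1,1,1,2).

Computing H_k = (kernel of ∂_k) / (image of ∂_{k+1}):

  H_0: rank C_0 − rank ∂_1 = 10 − 9 = 1, and the invariant factors of ∂_1 are all 1, so H_0 ≅ Z.
  H_1: rank ker ∂_1 − rank ∂_2 = (30 − 9) − 20 = 1, and ∂_2 has invariant factor 2 > 1, so H_1 ≅ Z ⊕ Z_2.
  H_2: rank ker ∂_2 − rank ∂_3 = (20 − 20) − 0 = 0, and there is no ∂_3, so H_2 ≅ 0.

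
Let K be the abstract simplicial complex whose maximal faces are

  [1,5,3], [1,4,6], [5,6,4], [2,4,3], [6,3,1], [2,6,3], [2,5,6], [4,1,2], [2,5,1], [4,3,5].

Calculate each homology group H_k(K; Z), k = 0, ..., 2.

H_0 ≅ Z,  H_1 ≅ Z/2,  H_2 = 0.

Fix the vertex order 1 < 2 < 3 < 4 < 5 < 6 and write every simplex with vertices in increasing order. Then dim K = 2 and the simplices of K are:

  0-simplices (6): [1], [2], [3], [4], [5], [6]
  1-simplices (15): [1,2], [1,3], [1,4], [1,5], [1,6], [2,3], [2,4], [2,5], [2,6], [3,4], [3,5], [3,6], [4,5], [4,6], [5,6]
  2-simplices (10): [1,2,4], [1,2,5], [1,3,5], [1,3,6], [1,4,6], [2,3,4], [2,3,6], [2,5,6], [3,4,5], [4,5,6]

giving chain groups C_0 ≅ Z^6, C_1 ≅ Z^15, C_2 ≅ Z^10.

∂_1: C_1 → C_0 maps an edge to its endpoints' difference, ∂[p,q] = q − p.
This gives a 6×15 integer matrix of rank 5; reducing to Smith normal form yields diagonal entries (1,1,1,1,1).

The boundary map ∂_2: C_2 → C_1 sends each 2-simplex [p,q,r] to [q,r] − [p,r] + [p,q]. For instance
  ∂[1,3,5] = [3,5] − [1,5] + [1,3],
  ∂[2,3,4] = [3,4] − [2,4] + [2,3].
As a 15×10 matrix over Z this has rank 10, with invariant factors (1,1,1,1,1,1,1,1,1,2).

From H_k ≅ ker(∂_k) / im(∂_{k+1}) we obtain:

  H_0: rank C_0 − rank ∂_1 = 6 − 5 = 1, and the invariant factors of ∂_1 are all 1, so H_0 = Z.
  H_1: rank ker ∂_1 − rank ∂_2 = (15 − 5) − 10 = 0, and ∂_2 has invariant factor 2 > 1, so H_1 = Z/2.
  H_2: rank ker ∂_2 − rank ∂_3 = (10 − 10) − 0 = 0, and there is no ∂_3, so H_2 = 0.

As a check, the Euler characteristic is 6 − 15 + 10 = 1, which agrees with 1 − 0 + 0 = 1.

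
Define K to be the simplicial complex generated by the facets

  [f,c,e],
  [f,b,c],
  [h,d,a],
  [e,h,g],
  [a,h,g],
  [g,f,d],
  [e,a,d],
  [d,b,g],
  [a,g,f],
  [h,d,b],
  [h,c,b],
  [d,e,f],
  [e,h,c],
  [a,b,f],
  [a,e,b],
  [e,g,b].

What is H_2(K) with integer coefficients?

H_2 ≅ Z.

Fix the vertex order a < b < c < d < e < f < g < h and write every simplex with vertices in increasing order. Then dim K = 2 and the simplices of K are:

  0-simplices (8): a, b, c, d, e, f, g, h
  1-simplices (24): ab, ad, ae, af, ag, ah, bc, bd, be, bf, bg, bh, ce, cf, ch, de, df, dg, dh, ef, eg, eh, fg, gh
  2-simplices (16): abe, abf, ade, adh, afg, agh, bcf, bch, bdg, bdh, beg, cef, ceh, def, dfg, egh

Hence C_0 ≅ Z^8, C_1 ≅ Z^24, C_2 ≅ Z^16.

Boundary ∂_1: C_1 → C_0 is given by ∂[p,q] = [q] − [p]. For instance
  ∂af = f − a.
The resulting 8×24 matrix has rank 7, and its Smith normal form has invariant factors (1,1,1,1,1,1,1).

Boundary ∂_2: C_2 → C_1 acts by ∂[p,q,r] = [q,r] − [p,r] + [p,q]. For instance
  ∂adh = dh − ah + ad,
  ∂agh = gh − ah + ag.
The resulting 24×16 matrix has rank 15, and its Smith normal form has invariant factors (1,1,1,1,1,1,1,1,1,1,1,1,1,1,1).

From H_k ≅ ker(∂_k) / im(∂_{k+1}) we obtain:

  H_2: rank ker ∂_2 − rank ∂_3 = (16 − 15) − 0 = 1, and there is no ∂_3, so H_2 = Z.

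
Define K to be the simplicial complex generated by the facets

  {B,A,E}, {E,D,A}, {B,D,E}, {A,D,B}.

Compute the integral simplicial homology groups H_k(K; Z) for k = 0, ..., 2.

K has 4 vertices, 6 edges, 4 triangles.
rank ∂_0 = 0, rank ∂_1 = 3 ⇒ b_0 = 4 − 0 − 3 = 1; all invariant factors of ∂_1 are 1 so no torsion. So H_0 = Z.
rank ∂_1 = 3, rank ∂_2 = 3 ⇒ b_1 = 6 − 3 − 3 = 0; all invariant factors of ∂_2 are 1 so no torsion. So H_1 = 0.
rank ∂_2 = 3, rank ∂_3 = 0 ⇒ b_2 = 4 − 3 − 0 = 1. So H_2 = Z.

H_0 ≅ Z,  H_1 = 0,  H_2 ≅ Z.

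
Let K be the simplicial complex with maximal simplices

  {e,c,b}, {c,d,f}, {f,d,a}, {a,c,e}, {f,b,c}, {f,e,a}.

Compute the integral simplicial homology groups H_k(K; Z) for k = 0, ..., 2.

H_0 = Z,  H_1 = Z,  H_2 = 0.

Order the vertices as a < b < c < d < e < f. Listing each simplex with vertices in this order, K has dimension 2 with simplices:

  0-simplices (6): a, b, c, d, e, f
  1-simplices (12): ac, ad, ae, af, bc, be, bf, cd, ce, cf, df, ef
  2-simplices (6): ace, adf, aef, bce, bcf, cdf

so the chain groups are C_0 ≅ Z^6, C_1 ≅ Z^12, C_2 ≅ Z^6.

Boundary ∂_1: C_1 → C_0 maps an edge to its endpoints' difference, ∂[p,q] = q − p.
The resulting 6×12 matrix has rank 5, and its Smith normal form has invariant factors (1,1,1,1,1).

∂_2: C_2 → C_1 sends each 2-simplex [p,q,r] to [q,r] − [p,r] + [p,q]. For instance
  ∂bcf = cf − bf + bc,
  ∂adf = df − af + ad.
The resulting 12×6 matrix has rank 6, and its Smith normal form has invariant factors (1,1,1,1,1,1).

Reading off H_k = ker ∂_k / im ∂_{k+1}:

  H_0: rank C_0 − rank ∂_1 = 6 − 5 = 1, and the invariant factors of ∂_1 are all 1, so H_0 ≅ Z.
  H_1: rank ker ∂_1 − rank ∂_2 = (12 − 5) − 6 = 1, and the invariant factors of ∂_2 are all 1, so H_1 ≅ Z.
  H_2: rank ker ∂_2 − rank ∂_3 = (6 − 6) − 0 = 0, and there is no ∂_3, so H_2 ≅ 0.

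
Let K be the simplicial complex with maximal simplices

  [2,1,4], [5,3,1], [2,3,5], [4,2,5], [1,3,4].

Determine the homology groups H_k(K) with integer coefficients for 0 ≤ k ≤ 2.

H_0 = Z,  H_1 = Z,  H_2 = 0.

Order the vertices as 1 < 2 < 3 < 4 < 5. Listing each simplex with vertices in this order, K has dimension 2 with simplices:

  0-simplices (5): [1], [2], [3], [4], [5]
  1-simplices (10): [1,2], [1,3], [1,4], [1,5], [2,3], [2,4], [2,5], [3,4], [3,5], [4,5]
  2-simplices (5): [1,2,4], [1,3,4], [1,3,5], [2,3,5], [2,4,5]

so the chain groups are C_0 ≅ Z^5, C_1 ≅ Z^10, C_2 ≅ Z^5.

Boundary ∂_1: C_1 → C_0 is given by ∂[p,q] = [q] − [p].
The 5×10 boundary matrix has rank 4 and Smith normal form diag(1,1,1,1).

∂_2: C_2 → C_1 sends each 2-simplex [p,q,r] to [q,r] − [p,r] + [p,q]. For instance
  ∂[2,4,5] = [4,5] − [2,5] + [2,4],
  ∂[1,2,4] = [2,4] − [1,4] + [1,2].
As a 10×5 matrix over Z this has rank 5, with invariant factors (1,1,1,1,1).

From H_k ≅ ker(∂_k) / im(∂_{k+1}) we obtain:

  H_0: rank C_0 − rank ∂_1 = 5 − 4 = 1, and the invariant factors of ∂_1 are all 1, so H_0 ≅ Z.
  H_1: rank ker ∂_1 − rank ∂_2 = (10 − 4) − 5 = 1, and the invariant factors of ∂_2 are all 1, so H_1 ≅ Z.
  H_2: rank ker ∂_2 − rank ∂_3 = (5 − 5) − 0 = 0, and there is no ∂_3, so H_2 ≅ 0.

(K is a triangulation of the Möbius band.)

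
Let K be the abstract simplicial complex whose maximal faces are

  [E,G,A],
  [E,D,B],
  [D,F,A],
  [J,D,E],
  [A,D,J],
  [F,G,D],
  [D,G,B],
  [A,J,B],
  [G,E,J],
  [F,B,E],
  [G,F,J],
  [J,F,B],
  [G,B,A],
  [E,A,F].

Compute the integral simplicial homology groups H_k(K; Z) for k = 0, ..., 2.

Order the vertices as A < B < D < E < F < G < J. Listing each simplex with vertices in this order, K has dimension 2 with simplices:

  0-simplices (7): A, B, D, E, F, G, J
  1-simplices (21): AB, AD, AE, AF, AG, AJ, BD, BE, BF, BG, BJ, DE, DF, DG, DJ, EF, EG, EJ, FG, FJ, GJ
  2-simplices (14): ABG, ABJ, ADF, ADJ, AEF, AEG, BDE, BDG, BEF, BFJ, DEJ, DFG, EGJ, FGJ

Hence C_0 ≅ Z^7, C_1 ≅ Z^21, C_2 ≅ Z^14.

∂_1: C_1 → C_0 maps an edge to its endpoints' difference, ∂[p,q] = q − p.
The 7×21 boundary matrix has rank 6 and Smith normal form diag(1,1,1,1,1,1).

The boundary map ∂_2: C_2 → C_1 sends each 2-simplex [p,q,r] to [q,r] − [p,r] + [p,q]. For instance
  ∂EGJ = GJ − EJ + EG,
  ∂ABG = BG − AG + AB.
The resulting 21×14 matrix has rank 13, and its Smith normal form has invariant factors (1,1,1,1,1,1,1,1,1,1,1,1,1).

Now H_k = ker ∂_k / im ∂_{k+1}, so:

  H_0: rank C_0 − rank ∂_1 = 7 − 6 = 1, and the invariant factors of ∂_1 are all 1, so H_0 = Z.
  H_1: rank ker ∂_1 − rank ∂_2 = (21 − 6) − 13 = 2, and the invariant factors of ∂_2 are all 1, so H_1 = Z^2.
  H_2: rank ker ∂_2 − rank ∂_3 = (14 − 13) − 0 = 1, and there is no ∂_3, so H_2 = Z.

H_0 ≅ Z,  H_1 ≅ Z^2,  H_2 ≅ Z.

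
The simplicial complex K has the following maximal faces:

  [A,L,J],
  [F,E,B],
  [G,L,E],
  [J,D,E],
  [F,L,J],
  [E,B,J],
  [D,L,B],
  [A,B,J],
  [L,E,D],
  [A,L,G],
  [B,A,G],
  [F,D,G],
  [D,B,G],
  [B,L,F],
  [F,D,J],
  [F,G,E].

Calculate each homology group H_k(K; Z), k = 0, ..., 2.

Order the vertices as A < B < D < E < F < G < J < L. Listing each simplex with vertices in this order, K has dimension 2 with simplices:

  0-simplices (8): A, B, D, E, F, G, J, L
  1-simplices (24): AB, AG, AJ, AL, BD, BE, BF, BG, BJ, BL, DE, DF, DG, DJ, DL, EF, EG, EJ, EL, FG, FJ, FL, GL, JL
  2-simplices (16): ABG, ABJ, AGL, AJL, BDG, BDL, BEF, BEJ, BFL, DEJ, DEL, DFG, DFJ, EFG, EGL, FJL

giving chain groups C_0 ≅ Z^8, C_1 ≅ Z^24, C_2 ≅ Z^16.

∂_1: C_1 → C_0 is given by ∂[p,q] = [q] − [p]. For instance
  ∂BL = L − B.
As a 8×24 matrix over Z this has rank 7, with invariant factors (1,1,1,1,1,1,1).

Boundary ∂_2: C_2 → C_1 sends each 2-simplex [p,q,r] to [q,r] − [p,r] + [p,q]. For instance
  ∂AGL = GL − AL + AG,
  ∂ABG = BG − AG + AB.
The 24×16 boundary matrix has rank 15 and Smith normal form diag(1,1,1,1,1,1,1,1,1,1,1,1,1,1,1).

Computing H_k = (kernel of ∂_k) / (image of ∂_{k+1}):

  H_0: rank C_0 − rank ∂_1 = 8 − 7 = 1, and the invariant factors of ∂_1 are all 1, so H_0 ≅ Z.
  H_1: rank ker ∂_1 − rank ∂_2 = (24 − 7) − 15 = 2, and the invariant factors of ∂_2 are all 1, so H_1 ≅ Z^2.
  H_2: rank ker ∂_2 − rank ∂_3 = (16 − 15) − 0 = 1, and there is no ∂_3, so H_2 ≅ Z.

As a check, the Euler characteristic is 8 − 24 + 16 = 0, which agrees with 1 − 2 + 1 = 0.

H_0 = Z,  H_1 = Z^2,  H_2 = Z.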